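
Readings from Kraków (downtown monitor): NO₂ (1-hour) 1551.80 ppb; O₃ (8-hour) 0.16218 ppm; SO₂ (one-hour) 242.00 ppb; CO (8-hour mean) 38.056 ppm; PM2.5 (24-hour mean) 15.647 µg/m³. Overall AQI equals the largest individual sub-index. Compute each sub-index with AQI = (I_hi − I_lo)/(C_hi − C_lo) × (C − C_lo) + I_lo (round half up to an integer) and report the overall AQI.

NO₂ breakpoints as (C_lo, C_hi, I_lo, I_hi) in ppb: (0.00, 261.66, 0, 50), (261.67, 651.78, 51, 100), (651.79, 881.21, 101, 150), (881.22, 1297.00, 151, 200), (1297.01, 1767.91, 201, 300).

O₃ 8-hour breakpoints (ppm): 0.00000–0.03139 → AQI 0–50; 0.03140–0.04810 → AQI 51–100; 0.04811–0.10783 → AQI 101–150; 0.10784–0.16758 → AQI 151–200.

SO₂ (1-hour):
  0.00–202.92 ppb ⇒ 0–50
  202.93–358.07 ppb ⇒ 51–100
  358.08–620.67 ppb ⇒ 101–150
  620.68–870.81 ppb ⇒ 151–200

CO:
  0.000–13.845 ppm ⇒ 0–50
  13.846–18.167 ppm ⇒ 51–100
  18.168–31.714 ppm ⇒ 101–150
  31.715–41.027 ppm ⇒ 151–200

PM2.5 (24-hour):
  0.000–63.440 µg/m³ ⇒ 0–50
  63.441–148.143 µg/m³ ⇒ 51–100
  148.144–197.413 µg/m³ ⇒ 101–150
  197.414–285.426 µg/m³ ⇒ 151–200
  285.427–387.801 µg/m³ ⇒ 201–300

255

NO₂: 1551.80 lies in 1297.01–1767.91, so I_lo=201, I_hi=300, C_lo=1297.01, C_hi=1767.91.
(300−201)/(1767.91−1297.01) × (1551.80−1297.01) + 201 = 99/470.90 × 254.79 + 201 ≈ 254.57 → 255.
O₃: 0.16218 ∈ [0.10784, 0.16758] ↔ index [151, 200].
151 + (0.16218−0.10784)·(200−151)/(0.16758−0.10784) = 151 + 0.05434·49/0.05974 ≈ 195.57, so AQI = 196.
SO₂: 242.00 ∈ [202.93, 358.07] ↔ index [51, 100].
51 + (242.00−202.93)·(100−51)/(358.07−202.93) = 51 + 39.07·49/155.14 ≈ 63.34, so AQI = 63.
CO: 38.056 lies in 31.715–41.027, so I_lo=151, I_hi=200, C_lo=31.715, C_hi=41.027.
(200−151)/(41.027−31.715) × (38.056−31.715) + 151 = 49/9.312 × 6.341 + 151 ≈ 184.37 → 184.
PM2.5 15.647: bracket 0.000–63.440 → index 0–50; slope 50/63.440, offset 15.647.
AQI = 0 + 50/63.440·15.647 ≈ 12.33 ⇒ 12.
Sub-indices: NO₂→255, O₃→196, SO₂→63, CO→184, PM2.5→12. Overall AQI = max = 255; dominant pollutant is NO₂.
AQI 255: Very Unhealthy.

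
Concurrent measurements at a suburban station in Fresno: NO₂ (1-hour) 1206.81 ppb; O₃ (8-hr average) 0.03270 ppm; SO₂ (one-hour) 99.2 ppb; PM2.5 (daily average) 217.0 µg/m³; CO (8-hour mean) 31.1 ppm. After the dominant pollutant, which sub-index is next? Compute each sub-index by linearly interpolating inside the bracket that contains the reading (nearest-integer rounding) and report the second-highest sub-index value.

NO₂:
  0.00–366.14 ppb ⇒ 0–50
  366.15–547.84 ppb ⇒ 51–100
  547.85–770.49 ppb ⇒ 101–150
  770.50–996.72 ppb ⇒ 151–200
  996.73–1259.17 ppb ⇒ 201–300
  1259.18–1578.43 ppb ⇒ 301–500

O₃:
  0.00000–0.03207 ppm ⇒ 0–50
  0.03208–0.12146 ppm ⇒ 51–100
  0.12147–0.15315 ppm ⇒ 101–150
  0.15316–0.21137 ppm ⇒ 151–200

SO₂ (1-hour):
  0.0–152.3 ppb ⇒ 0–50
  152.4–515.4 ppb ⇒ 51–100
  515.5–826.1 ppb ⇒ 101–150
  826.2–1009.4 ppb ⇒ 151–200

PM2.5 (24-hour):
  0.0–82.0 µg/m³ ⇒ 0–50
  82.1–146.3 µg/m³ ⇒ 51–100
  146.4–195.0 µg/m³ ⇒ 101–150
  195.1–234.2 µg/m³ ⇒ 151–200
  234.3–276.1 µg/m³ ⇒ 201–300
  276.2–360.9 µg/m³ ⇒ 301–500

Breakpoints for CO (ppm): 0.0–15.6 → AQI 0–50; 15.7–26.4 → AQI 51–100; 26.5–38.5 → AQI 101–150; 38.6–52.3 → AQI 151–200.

178

NO₂: 1206.81 ∈ [996.73, 1259.17] ↔ index [201, 300].
201 + (1206.81−996.73)·(300−201)/(1259.17−996.73) = 201 + 210.08·99/262.44 ≈ 280.25, so AQI = 280.
O₃: row 0.03208–0.12146 (AQI 51–100). (100−51)·(0.03270−0.03208)/(0.12146−0.03208) + 51 = 49·0.00062/0.08938 + 51 ≈ 51.34 → 51.
SO₂: 99.2 ∈ [0.0, 152.3] ↔ index [0, 50].
0 + (99.2−0.0)·(50−0)/(152.3−0.0) = 0 + 99.2·50/152.3 ≈ 32.57, so AQI = 33.
PM2.5 217.0: bracket 195.1–234.2 → index 151–200; slope 49/39.1, offset 21.9.
AQI = 151 + 49/39.1·21.9 ≈ 178.45 ⇒ 178.
CO 31.1: bracket 26.5–38.5 → index 101–150; slope 49/12.0, offset 4.6.
AQI = 101 + 49/12.0·4.6 ≈ 119.78 ⇒ 120.
Sub-indices: NO₂→280, O₃→51, SO₂→33, PM2.5→178, CO→120. Ranked high→low: 280, 178, 120, 51, 33. Second-highest sub-index = 178.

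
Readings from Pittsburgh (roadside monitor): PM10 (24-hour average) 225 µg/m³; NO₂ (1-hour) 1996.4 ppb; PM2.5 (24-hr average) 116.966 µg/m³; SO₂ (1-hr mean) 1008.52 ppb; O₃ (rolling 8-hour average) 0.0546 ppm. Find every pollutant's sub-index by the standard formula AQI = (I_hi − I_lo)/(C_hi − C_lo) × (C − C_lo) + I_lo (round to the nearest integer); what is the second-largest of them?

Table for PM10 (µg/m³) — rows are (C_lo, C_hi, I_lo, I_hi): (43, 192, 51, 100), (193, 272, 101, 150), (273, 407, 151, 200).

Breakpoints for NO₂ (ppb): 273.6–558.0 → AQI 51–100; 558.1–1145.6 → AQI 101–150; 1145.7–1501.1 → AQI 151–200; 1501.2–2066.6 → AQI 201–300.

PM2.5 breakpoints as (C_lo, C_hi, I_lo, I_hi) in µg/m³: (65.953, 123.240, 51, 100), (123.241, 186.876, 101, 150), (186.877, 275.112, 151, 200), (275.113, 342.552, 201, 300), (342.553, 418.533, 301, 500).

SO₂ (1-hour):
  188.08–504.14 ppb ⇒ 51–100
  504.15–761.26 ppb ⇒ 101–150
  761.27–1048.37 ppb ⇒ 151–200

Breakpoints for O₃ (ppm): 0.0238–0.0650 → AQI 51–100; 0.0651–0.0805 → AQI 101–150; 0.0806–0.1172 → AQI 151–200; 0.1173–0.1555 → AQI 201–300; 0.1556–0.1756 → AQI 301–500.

PM10 225: bracket 193–272 → index 101–150; slope 49/79, offset 32.
AQI = 101 + 49/79·32 ≈ 120.85 ⇒ 121.
NO₂: row 1501.2–2066.6 (AQI 201–300). (300−201)·(1996.4−1501.2)/(2066.6−1501.2) + 201 = 99·495.2/565.4 + 201 ≈ 287.71 → 288.
PM2.5: row 65.953–123.240 (AQI 51–100). (100−51)·(116.966−65.953)/(123.240−65.953) + 51 = 49·51.013/57.287 + 51 ≈ 94.63 → 95.
SO₂: 1008.52 ∈ [761.27, 1048.37] ↔ index [151, 200].
151 + (1008.52−761.27)·(200−151)/(1048.37−761.27) = 151 + 247.25·49/287.10 ≈ 193.20, so AQI = 193.
O₃: 0.0546 ∈ [0.0238, 0.0650] ↔ index [51, 100].
51 + (0.0546−0.0238)·(100−51)/(0.0650−0.0238) = 51 + 0.0308·49/0.0412 ≈ 87.63, so AQI = 88.
Sub-indices: PM10→121, NO₂→288, PM2.5→95, SO₂→193, O₃→88. Ranked high→low: 288, 193, 121, 95, 88. Second-highest sub-index = 193.

193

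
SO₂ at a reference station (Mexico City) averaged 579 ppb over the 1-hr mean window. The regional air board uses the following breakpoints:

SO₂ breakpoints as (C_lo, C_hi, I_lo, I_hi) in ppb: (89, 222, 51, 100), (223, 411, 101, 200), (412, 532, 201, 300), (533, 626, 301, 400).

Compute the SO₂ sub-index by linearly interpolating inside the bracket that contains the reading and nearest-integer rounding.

SO₂: row 533–626 (AQI 301–400). (400−301)·(579−533)/(626−533) + 301 = 99·46/93 + 301 ≈ 349.97 → 350.

350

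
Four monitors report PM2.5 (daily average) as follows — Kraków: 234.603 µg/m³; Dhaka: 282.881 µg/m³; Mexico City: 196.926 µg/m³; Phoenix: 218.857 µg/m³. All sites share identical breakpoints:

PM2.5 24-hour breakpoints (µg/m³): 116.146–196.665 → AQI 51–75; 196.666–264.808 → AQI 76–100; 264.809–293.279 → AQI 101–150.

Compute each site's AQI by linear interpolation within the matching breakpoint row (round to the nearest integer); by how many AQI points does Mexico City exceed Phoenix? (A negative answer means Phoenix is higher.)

Kraków: 234.603 lies in 196.666–264.808, so I_lo=76, I_hi=100, C_lo=196.666, C_hi=264.808.
(100−76)/(264.808−196.666) × (234.603−196.666) + 76 = 24/68.142 × 37.937 + 76 ≈ 89.36 → 89.
Dhaka: 282.881 ∈ [264.809, 293.279] ↔ index [101, 150].
101 + (282.881−264.809)·(150−101)/(293.279−264.809) = 101 + 18.072·49/28.470 ≈ 132.10, so AQI = 132.
Mexico City: row 196.666–264.808 (AQI 76–100). (100−76)·(196.926−196.666)/(264.808−196.666) + 76 = 24·0.260/68.142 + 76 ≈ 76.09 → 76.
Phoenix: row 196.666–264.808 (AQI 76–100). (100−76)·(218.857−196.666)/(264.808−196.666) + 76 = 24·22.191/68.142 + 76 ≈ 83.82 → 84.
AQIs: Kraków=89, Dhaka=132, Mexico City=76, Phoenix=84. Mexico City (76) − Phoenix (84) = -8.

-8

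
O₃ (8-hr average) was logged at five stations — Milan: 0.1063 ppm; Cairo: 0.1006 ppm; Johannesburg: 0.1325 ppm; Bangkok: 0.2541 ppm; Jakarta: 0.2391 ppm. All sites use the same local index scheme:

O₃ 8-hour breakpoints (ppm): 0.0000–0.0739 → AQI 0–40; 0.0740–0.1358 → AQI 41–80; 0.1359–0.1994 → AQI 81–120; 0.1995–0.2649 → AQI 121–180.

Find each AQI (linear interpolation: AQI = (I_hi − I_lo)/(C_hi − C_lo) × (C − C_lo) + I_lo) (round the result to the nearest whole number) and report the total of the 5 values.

524

Milan: row 0.0740–0.1358 (AQI 41–80). (80−41)·(0.1063−0.0740)/(0.1358−0.0740) + 41 = 39·0.0323/0.0618 + 41 ≈ 61.38 → 61.
Cairo 0.1006: bracket 0.0740–0.1358 → index 41–80; slope 39/0.0618, offset 0.0266.
AQI = 41 + 39/0.0618·0.0266 ≈ 57.79 ⇒ 58.
Johannesburg: row 0.0740–0.1358 (AQI 41–80). (80−41)·(0.1325−0.0740)/(0.1358−0.0740) + 41 = 39·0.0585/0.0618 + 41 ≈ 77.92 → 78.
Bangkok: 0.2541 lies in 0.1995–0.2649, so I_lo=121, I_hi=180, C_lo=0.1995, C_hi=0.2649.
(180−121)/(0.2649−0.1995) × (0.2541−0.1995) + 121 = 59/0.0654 × 0.0546 + 121 ≈ 170.26 → 170.
Jakarta: 0.2391 lies in 0.1995–0.2649, so I_lo=121, I_hi=180, C_lo=0.1995, C_hi=0.2649.
(180−121)/(0.2649−0.1995) × (0.2391−0.1995) + 121 = 59/0.0654 × 0.0396 + 121 ≈ 156.72 → 157.
AQIs: Milan=61, Cairo=58, Johannesburg=78, Bangkok=170, Jakarta=157. Sum = 61 + 58 + 78 + 170 + 157 = 524.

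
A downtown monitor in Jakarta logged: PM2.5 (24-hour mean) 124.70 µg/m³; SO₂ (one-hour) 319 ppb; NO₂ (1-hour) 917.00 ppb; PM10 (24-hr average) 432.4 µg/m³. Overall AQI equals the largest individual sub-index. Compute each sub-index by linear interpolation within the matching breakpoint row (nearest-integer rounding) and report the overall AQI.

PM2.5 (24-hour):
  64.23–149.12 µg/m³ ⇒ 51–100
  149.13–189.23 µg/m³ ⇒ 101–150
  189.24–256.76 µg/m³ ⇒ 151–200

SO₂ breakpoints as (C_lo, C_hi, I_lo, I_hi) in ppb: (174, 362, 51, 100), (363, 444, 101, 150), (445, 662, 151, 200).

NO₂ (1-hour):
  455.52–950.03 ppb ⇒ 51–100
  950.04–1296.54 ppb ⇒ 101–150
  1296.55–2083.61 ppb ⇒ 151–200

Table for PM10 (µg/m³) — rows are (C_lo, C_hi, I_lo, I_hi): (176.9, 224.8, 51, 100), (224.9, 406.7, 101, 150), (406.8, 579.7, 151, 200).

PM2.5: 124.70 lies in 64.23–149.12, so I_lo=51, I_hi=100, C_lo=64.23, C_hi=149.12.
(100−51)/(149.12−64.23) × (124.70−64.23) + 51 = 49/84.89 × 60.47 + 51 ≈ 85.90 → 86.
SO₂: 319 ∈ [174, 362] ↔ index [51, 100].
51 + (319−174)·(100−51)/(362−174) = 51 + 145·49/188 ≈ 88.79, so AQI = 89.
NO₂: row 455.52–950.03 (AQI 51–100). (100−51)·(917.00−455.52)/(950.03−455.52) + 51 = 49·461.48/494.51 + 51 ≈ 96.73 → 97.
PM10: 432.4 lies in 406.8–579.7, so I_lo=151, I_hi=200, C_lo=406.8, C_hi=579.7.
(200−151)/(579.7−406.8) × (432.4−406.8) + 151 = 49/172.9 × 25.6 + 151 ≈ 158.26 → 158.
Sub-indices: PM2.5→86, SO₂→89, NO₂→97, PM10→158. Overall AQI = max = 158; dominant pollutant is PM10.

158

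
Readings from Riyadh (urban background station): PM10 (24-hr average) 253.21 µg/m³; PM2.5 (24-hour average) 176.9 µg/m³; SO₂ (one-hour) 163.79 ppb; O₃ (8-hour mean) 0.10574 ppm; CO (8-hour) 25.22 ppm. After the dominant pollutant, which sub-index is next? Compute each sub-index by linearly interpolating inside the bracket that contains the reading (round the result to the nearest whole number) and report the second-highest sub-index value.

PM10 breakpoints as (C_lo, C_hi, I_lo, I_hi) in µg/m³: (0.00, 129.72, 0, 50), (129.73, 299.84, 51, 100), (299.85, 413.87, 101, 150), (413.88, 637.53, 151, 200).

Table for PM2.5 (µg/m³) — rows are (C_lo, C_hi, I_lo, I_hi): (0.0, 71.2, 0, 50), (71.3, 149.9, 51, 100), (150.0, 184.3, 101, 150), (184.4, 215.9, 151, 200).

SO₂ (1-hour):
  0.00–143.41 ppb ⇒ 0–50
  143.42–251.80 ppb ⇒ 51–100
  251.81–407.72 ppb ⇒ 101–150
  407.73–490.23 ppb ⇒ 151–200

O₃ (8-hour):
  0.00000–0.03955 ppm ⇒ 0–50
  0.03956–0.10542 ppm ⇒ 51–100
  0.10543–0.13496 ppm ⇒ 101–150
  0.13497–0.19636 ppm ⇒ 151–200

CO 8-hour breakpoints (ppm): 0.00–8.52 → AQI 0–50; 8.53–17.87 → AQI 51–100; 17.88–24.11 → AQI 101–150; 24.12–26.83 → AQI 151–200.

139

PM10: row 129.73–299.84 (AQI 51–100). (100−51)·(253.21−129.73)/(299.84−129.73) + 51 = 49·123.48/170.11 + 51 ≈ 86.57 → 87.
PM2.5: 176.9 lies in 150.0–184.3, so I_lo=101, I_hi=150, C_lo=150.0, C_hi=184.3.
(150−101)/(184.3−150.0) × (176.9−150.0) + 101 = 49/34.3 × 26.9 + 101 ≈ 139.43 → 139.
SO₂: 163.79 ∈ [143.42, 251.80] ↔ index [51, 100].
51 + (163.79−143.42)·(100−51)/(251.80−143.42) = 51 + 20.37·49/108.38 ≈ 60.21, so AQI = 60.
O₃: row 0.10543–0.13496 (AQI 101–150). (150−101)·(0.10574−0.10543)/(0.13496−0.10543) + 101 = 49·0.00031/0.02953 + 101 ≈ 101.51 → 102.
CO: 25.22 lies in 24.12–26.83, so I_lo=151, I_hi=200, C_lo=24.12, C_hi=26.83.
(200−151)/(26.83−24.12) × (25.22−24.12) + 151 = 49/2.71 × 1.10 + 151 ≈ 170.89 → 171.
Sub-indices: PM10→87, PM2.5→139, SO₂→60, O₃→102, CO→171. Ranked high→low: 171, 139, 102, 87, 60. Second-highest sub-index = 139.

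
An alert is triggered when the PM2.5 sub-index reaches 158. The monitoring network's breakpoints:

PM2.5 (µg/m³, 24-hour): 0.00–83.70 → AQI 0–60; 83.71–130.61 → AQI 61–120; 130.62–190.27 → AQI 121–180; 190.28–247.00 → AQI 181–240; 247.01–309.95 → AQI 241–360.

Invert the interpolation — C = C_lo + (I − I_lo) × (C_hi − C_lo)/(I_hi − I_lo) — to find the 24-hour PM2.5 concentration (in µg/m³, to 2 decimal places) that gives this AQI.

AQI 158 lies in the 121–180 band, which corresponds to 130.62–190.27 µg/m³.
C = 130.62 + (158−121)×(190.27−130.62)/(180−121) = 130.62 + 37×59.65/59 ≈ 168.0276 µg/m³ → 168.03 µg/m³ to 2 dp.

168.03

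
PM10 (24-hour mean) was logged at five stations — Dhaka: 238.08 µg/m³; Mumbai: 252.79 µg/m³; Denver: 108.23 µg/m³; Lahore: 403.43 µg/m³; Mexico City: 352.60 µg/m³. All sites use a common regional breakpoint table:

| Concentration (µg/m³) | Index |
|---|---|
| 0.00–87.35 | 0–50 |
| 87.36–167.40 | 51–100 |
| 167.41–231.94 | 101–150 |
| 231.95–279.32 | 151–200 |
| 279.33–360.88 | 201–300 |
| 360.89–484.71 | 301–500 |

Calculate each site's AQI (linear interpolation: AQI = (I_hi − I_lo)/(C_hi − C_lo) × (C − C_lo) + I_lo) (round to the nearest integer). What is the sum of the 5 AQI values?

1053

Dhaka: 238.08 ∈ [231.95, 279.32] ↔ index [151, 200].
151 + (238.08−231.95)·(200−151)/(279.32−231.95) = 151 + 6.13·49/47.37 ≈ 157.34, so AQI = 157.
Mumbai 252.79: bracket 231.95–279.32 → index 151–200; slope 49/47.37, offset 20.84.
AQI = 151 + 49/47.37·20.84 ≈ 172.56 ⇒ 173.
Denver: 108.23 ∈ [87.36, 167.40] ↔ index [51, 100].
51 + (108.23−87.36)·(100−51)/(167.40−87.36) = 51 + 20.87·49/80.04 ≈ 63.78, so AQI = 64.
Lahore: 403.43 lies in 360.89–484.71, so I_lo=301, I_hi=500, C_lo=360.89, C_hi=484.71.
(500−301)/(484.71−360.89) × (403.43−360.89) + 301 = 199/123.82 × 42.54 + 301 ≈ 369.37 → 369.
Mexico City: 352.60 ∈ [279.33, 360.88] ↔ index [201, 300].
201 + (352.60−279.33)·(300−201)/(360.88−279.33) = 201 + 73.27·99/81.55 ≈ 289.95, so AQI = 290.
AQIs: Dhaka=157, Mumbai=173, Denver=64, Lahore=369, Mexico City=290. Sum = 157 + 173 + 64 + 369 + 290 = 1053.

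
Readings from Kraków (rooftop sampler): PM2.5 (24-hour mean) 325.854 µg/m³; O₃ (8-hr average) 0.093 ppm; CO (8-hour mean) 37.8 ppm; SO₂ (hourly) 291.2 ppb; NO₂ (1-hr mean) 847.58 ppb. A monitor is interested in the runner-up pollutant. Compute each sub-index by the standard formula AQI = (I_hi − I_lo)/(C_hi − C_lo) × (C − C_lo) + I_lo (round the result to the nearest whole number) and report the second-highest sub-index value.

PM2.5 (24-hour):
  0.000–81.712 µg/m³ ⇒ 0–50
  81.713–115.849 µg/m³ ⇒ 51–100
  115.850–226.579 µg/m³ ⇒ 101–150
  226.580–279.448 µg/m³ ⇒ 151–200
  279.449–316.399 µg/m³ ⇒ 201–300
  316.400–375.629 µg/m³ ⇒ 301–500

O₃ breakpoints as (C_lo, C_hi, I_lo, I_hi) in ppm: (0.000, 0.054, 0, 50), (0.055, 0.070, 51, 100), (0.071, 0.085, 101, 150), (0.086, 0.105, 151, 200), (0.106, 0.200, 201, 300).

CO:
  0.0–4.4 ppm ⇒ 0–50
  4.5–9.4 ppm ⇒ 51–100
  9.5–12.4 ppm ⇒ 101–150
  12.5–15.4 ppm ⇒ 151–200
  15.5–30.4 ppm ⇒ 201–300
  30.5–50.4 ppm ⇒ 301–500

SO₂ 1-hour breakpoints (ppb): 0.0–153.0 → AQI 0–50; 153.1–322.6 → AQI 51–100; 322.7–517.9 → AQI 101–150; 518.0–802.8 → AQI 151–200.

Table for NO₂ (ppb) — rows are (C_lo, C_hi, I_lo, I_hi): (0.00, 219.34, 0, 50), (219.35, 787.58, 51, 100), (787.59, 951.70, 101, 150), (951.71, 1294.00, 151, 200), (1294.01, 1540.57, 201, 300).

PM2.5 325.854: bracket 316.400–375.629 → index 301–500; slope 199/59.229, offset 9.454.
AQI = 301 + 199/59.229·9.454 ≈ 332.76 ⇒ 333.
O₃ 0.093: bracket 0.086–0.105 → index 151–200; slope 49/0.019, offset 0.007.
AQI = 151 + 49/0.019·0.007 ≈ 169.05 ⇒ 169.
CO 37.8: bracket 30.5–50.4 → index 301–500; slope 199/19.9, offset 7.3.
AQI = 301 + 199/19.9·7.3 ≈ 374.00 ⇒ 374.
SO₂ 291.2: bracket 153.1–322.6 → index 51–100; slope 49/169.5, offset 138.1.
AQI = 51 + 49/169.5·138.1 ≈ 90.92 ⇒ 91.
NO₂: 847.58 lies in 787.59–951.70, so I_lo=101, I_hi=150, C_lo=787.59, C_hi=951.70.
(150−101)/(951.70−787.59) × (847.58−787.59) + 101 = 49/164.11 × 59.99 + 101 ≈ 118.91 → 119.
Sub-indices: PM2.5→333, O₃→169, CO→374, SO₂→91, NO₂→119. Ranked high→low: 374, 333, 169, 119, 91. Second-highest sub-index = 333.

333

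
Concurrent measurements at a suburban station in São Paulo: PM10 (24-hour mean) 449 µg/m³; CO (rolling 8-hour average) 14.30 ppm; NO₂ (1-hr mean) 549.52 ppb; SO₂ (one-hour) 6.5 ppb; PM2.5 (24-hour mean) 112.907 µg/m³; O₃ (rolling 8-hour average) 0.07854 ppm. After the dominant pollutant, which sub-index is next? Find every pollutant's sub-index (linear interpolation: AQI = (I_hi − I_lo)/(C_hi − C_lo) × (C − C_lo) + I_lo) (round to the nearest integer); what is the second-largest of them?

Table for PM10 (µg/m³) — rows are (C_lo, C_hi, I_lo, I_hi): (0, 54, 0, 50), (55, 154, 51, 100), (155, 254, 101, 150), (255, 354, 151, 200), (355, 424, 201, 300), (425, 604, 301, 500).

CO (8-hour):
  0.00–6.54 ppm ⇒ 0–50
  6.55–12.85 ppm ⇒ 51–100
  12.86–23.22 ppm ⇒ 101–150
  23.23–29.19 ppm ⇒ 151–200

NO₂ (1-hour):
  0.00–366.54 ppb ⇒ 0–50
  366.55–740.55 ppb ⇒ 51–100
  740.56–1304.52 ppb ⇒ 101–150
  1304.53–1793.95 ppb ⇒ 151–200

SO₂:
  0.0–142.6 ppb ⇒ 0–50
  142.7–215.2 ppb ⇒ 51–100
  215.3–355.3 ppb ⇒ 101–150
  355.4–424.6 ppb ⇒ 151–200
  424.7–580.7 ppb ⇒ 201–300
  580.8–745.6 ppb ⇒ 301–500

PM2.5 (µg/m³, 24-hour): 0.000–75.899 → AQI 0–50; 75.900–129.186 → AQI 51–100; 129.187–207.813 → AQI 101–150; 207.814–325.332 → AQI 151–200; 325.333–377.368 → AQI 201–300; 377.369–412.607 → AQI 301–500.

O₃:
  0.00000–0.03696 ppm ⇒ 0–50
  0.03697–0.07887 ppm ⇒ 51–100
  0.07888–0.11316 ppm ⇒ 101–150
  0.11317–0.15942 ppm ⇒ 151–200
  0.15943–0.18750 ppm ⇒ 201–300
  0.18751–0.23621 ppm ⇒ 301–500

108

PM10: row 425–604 (AQI 301–500). (500−301)·(449−425)/(604−425) + 301 = 199·24/179 + 301 ≈ 327.68 → 328.
CO: 14.30 ∈ [12.86, 23.22] ↔ index [101, 150].
101 + (14.30−12.86)·(150−101)/(23.22−12.86) = 101 + 1.44·49/10.36 ≈ 107.81, so AQI = 108.
NO₂: 549.52 ∈ [366.55, 740.55] ↔ index [51, 100].
51 + (549.52−366.55)·(100−51)/(740.55−366.55) = 51 + 182.97·49/374.00 ≈ 74.97, so AQI = 75.
SO₂ 6.5: bracket 0.0–142.6 → index 0–50; slope 50/142.6, offset 6.5.
AQI = 0 + 50/142.6·6.5 ≈ 2.28 ⇒ 2.
PM2.5: row 75.900–129.186 (AQI 51–100). (100−51)·(112.907−75.900)/(129.186−75.900) + 51 = 49·37.007/53.286 + 51 ≈ 85.03 → 85.
O₃: row 0.03697–0.07887 (AQI 51–100). (100−51)·(0.07854−0.03697)/(0.07887−0.03697) + 51 = 49·0.04157/0.04190 + 51 ≈ 99.61 → 100.
Sub-indices: PM10→328, CO→108, NO₂→75, SO₂→2, PM2.5→85, O₃→100. Ranked high→low: 328, 108, 100, 85, 75, 2. Second-highest sub-index = 108.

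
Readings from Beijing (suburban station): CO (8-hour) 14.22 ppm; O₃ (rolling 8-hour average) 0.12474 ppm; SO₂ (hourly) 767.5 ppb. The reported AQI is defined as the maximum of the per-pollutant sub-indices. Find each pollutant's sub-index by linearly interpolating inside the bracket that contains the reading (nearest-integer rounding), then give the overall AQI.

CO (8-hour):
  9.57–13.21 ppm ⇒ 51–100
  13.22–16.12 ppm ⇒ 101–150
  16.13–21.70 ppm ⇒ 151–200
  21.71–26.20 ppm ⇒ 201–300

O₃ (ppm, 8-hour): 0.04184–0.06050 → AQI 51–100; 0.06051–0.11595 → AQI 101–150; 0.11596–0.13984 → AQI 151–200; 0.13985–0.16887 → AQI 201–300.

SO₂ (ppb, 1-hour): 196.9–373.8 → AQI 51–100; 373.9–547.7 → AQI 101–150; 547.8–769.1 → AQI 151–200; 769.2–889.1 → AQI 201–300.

CO: 14.22 lies in 13.22–16.12, so I_lo=101, I_hi=150, C_lo=13.22, C_hi=16.12.
(150−101)/(16.12−13.22) × (14.22−13.22) + 101 = 49/2.90 × 1.00 + 101 ≈ 117.90 → 118.
O₃: row 0.11596–0.13984 (AQI 151–200). (200−151)·(0.12474−0.11596)/(0.13984−0.11596) + 151 = 49·0.00878/0.02388 + 151 ≈ 169.02 → 169.
SO₂: 767.5 ∈ [547.8, 769.1] ↔ index [151, 200].
151 + (767.5−547.8)·(200−151)/(769.1−547.8) = 151 + 219.7·49/221.3 ≈ 199.65, so AQI = 200.
Sub-indices: CO→118, O₃→169, SO₂→200. Overall AQI = max = 200; dominant pollutant is SO₂.
AQI 200: Unhealthy.

200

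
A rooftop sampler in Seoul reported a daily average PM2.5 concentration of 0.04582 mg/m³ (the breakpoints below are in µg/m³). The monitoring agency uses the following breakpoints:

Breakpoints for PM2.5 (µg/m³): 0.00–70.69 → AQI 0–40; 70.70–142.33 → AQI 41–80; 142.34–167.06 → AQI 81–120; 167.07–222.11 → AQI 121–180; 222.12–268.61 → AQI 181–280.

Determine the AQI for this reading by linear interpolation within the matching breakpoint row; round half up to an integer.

26

Convert: 0.04582 mg/m³ = 45.82 µg/m³.
PM2.5: row 0.00–70.69 (AQI 0–40). (40−0)·(45.82−0.00)/(70.69−0.00) + 0 = 40·45.82/70.69 + 0 ≈ 25.93 → 26.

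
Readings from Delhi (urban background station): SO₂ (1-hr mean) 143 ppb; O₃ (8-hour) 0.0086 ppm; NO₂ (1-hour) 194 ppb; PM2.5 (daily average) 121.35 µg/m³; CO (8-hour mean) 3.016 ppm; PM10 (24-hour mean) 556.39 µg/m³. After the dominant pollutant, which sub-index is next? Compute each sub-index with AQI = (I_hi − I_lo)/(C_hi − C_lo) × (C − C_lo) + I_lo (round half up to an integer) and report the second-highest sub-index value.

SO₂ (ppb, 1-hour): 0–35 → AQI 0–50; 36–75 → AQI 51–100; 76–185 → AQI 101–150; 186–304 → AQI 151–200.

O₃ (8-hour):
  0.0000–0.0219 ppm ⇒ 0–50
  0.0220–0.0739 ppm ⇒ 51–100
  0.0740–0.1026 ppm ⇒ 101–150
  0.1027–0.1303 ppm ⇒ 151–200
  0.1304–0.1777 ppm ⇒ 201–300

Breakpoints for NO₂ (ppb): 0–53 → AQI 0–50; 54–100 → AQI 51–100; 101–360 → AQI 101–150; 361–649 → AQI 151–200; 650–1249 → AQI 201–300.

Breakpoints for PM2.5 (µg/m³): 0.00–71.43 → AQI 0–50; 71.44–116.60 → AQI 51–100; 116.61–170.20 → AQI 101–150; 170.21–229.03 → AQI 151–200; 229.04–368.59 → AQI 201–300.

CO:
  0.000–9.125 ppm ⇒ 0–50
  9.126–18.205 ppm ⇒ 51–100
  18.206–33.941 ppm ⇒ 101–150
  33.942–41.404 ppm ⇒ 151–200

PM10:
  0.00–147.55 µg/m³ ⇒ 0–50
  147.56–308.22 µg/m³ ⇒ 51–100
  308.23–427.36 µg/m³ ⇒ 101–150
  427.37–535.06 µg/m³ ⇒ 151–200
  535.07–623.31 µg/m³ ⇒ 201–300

SO₂ 143: bracket 76–185 → index 101–150; slope 49/109, offset 67.
AQI = 101 + 49/109·67 ≈ 131.12 ⇒ 131.
O₃: row 0.0000–0.0219 (AQI 0–50). (50−0)·(0.0086−0.0000)/(0.0219−0.0000) + 0 = 50·0.0086/0.0219 + 0 ≈ 19.63 → 20.
NO₂: row 101–360 (AQI 101–150). (150−101)·(194−101)/(360−101) + 101 = 49·93/259 + 101 ≈ 118.59 → 119.
PM2.5: 121.35 ∈ [116.61, 170.20] ↔ index [101, 150].
101 + (121.35−116.61)·(150−101)/(170.20−116.61) = 101 + 4.74·49/53.59 ≈ 105.33, so AQI = 105.
CO: 3.016 lies in 0.000–9.125, so I_lo=0, I_hi=50, C_lo=0.000, C_hi=9.125.
(50−0)/(9.125−0.000) × (3.016−0.000) + 0 = 50/9.125 × 3.016 + 0 ≈ 16.53 → 17.
PM10: row 535.07–623.31 (AQI 201–300). (300−201)·(556.39−535.07)/(623.31−535.07) + 201 = 99·21.32/88.24 + 201 ≈ 224.92 → 225.
Sub-indices: SO₂→131, O₃→20, NO₂→119, PM2.5→105, CO→17, PM10→225. Ranked high→low: 225, 131, 119, 105, 20, 17. Second-highest sub-index = 131.

131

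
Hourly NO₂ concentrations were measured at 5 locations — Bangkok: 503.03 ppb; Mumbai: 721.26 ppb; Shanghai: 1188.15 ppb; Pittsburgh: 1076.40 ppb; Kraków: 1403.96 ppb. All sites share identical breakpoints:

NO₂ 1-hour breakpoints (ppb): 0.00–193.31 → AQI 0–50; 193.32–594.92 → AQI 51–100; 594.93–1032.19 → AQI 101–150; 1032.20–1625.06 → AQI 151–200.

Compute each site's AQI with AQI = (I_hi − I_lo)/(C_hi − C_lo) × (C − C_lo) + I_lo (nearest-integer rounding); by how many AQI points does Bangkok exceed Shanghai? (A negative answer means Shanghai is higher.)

Bangkok: row 193.32–594.92 (AQI 51–100). (100−51)·(503.03−193.32)/(594.92−193.32) + 51 = 49·309.71/401.60 + 51 ≈ 88.79 → 89.
Mumbai: 721.26 ∈ [594.93, 1032.19] ↔ index [101, 150].
101 + (721.26−594.93)·(150−101)/(1032.19−594.93) = 101 + 126.33·49/437.26 ≈ 115.16, so AQI = 115.
Shanghai: 1188.15 ∈ [1032.20, 1625.06] ↔ index [151, 200].
151 + (1188.15−1032.20)·(200−151)/(1625.06−1032.20) = 151 + 155.95·49/592.86 ≈ 163.89, so AQI = 164.
Pittsburgh 1076.40: bracket 1032.20–1625.06 → index 151–200; slope 49/592.86, offset 44.20.
AQI = 151 + 49/592.86·44.20 ≈ 154.65 ⇒ 155.
Kraków: row 1032.20–1625.06 (AQI 151–200). (200−151)·(1403.96−1032.20)/(1625.06−1032.20) + 151 = 49·371.76/592.86 + 151 ≈ 181.73 → 182.
AQIs: Bangkok=89, Mumbai=115, Shanghai=164, Pittsburgh=155, Kraków=182. Bangkok (89) − Shanghai (164) = -75.

-75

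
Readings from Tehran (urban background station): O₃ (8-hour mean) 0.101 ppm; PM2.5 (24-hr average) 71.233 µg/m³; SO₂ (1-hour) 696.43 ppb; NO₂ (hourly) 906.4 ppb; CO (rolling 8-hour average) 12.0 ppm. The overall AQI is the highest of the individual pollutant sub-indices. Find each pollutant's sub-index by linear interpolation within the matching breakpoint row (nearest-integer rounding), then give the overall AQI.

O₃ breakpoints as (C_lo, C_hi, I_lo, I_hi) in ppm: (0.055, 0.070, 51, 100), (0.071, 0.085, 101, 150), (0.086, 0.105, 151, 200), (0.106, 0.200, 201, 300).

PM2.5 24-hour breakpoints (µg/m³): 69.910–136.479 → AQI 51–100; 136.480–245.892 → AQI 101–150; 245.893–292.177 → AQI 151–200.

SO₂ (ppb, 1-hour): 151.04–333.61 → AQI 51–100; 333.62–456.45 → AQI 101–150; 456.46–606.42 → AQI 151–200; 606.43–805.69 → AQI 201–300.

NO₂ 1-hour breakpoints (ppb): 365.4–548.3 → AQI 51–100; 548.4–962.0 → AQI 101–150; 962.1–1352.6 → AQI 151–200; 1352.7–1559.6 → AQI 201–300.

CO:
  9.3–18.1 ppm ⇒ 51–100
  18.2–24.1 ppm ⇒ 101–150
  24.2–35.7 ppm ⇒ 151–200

246

O₃ 0.101: bracket 0.086–0.105 → index 151–200; slope 49/0.019, offset 0.015.
AQI = 151 + 49/0.019·0.015 ≈ 189.68 ⇒ 190.
PM2.5 71.233: bracket 69.910–136.479 → index 51–100; slope 49/66.569, offset 1.323.
AQI = 51 + 49/66.569·1.323 ≈ 51.97 ⇒ 52.
SO₂: row 606.43–805.69 (AQI 201–300). (300−201)·(696.43−606.43)/(805.69−606.43) + 201 = 99·90.00/199.26 + 201 ≈ 245.72 → 246.
NO₂ 906.4: bracket 548.4–962.0 → index 101–150; slope 49/413.6, offset 358.0.
AQI = 101 + 49/413.6·358.0 ≈ 143.41 ⇒ 143.
CO: 12.0 lies in 9.3–18.1, so I_lo=51, I_hi=100, C_lo=9.3, C_hi=18.1.
(100−51)/(18.1−9.3) × (12.0−9.3) + 51 = 49/8.8 × 2.7 + 51 ≈ 66.03 → 66.
Sub-indices: O₃→190, PM2.5→52, SO₂→246, NO₂→143, CO→66. Overall AQI = max = 246; dominant pollutant is SO₂.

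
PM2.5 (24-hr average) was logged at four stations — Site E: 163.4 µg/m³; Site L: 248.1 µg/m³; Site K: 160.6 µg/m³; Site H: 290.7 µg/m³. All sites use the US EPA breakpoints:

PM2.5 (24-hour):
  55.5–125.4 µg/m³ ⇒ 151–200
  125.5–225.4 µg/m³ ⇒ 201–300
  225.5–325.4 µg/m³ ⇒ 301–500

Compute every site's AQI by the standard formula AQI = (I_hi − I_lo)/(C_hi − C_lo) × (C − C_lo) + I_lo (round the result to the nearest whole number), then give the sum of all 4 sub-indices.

Site E 163.4: bracket 125.5–225.4 → index 201–300; slope 99/99.9, offset 37.9.
AQI = 201 + 99/99.9·37.9 ≈ 238.56 ⇒ 239.
Site L: row 225.5–325.4 (AQI 301–500). (500−301)·(248.1−225.5)/(325.4−225.5) + 301 = 199·22.6/99.9 + 301 ≈ 346.02 → 346.
Site K: row 125.5–225.4 (AQI 201–300). (300−201)·(160.6−125.5)/(225.4−125.5) + 201 = 99·35.1/99.9 + 201 ≈ 235.78 → 236.
Site H 290.7: bracket 225.5–325.4 → index 301–500; slope 199/99.9, offset 65.2.
AQI = 301 + 199/99.9·65.2 ≈ 430.88 ⇒ 431.
AQIs: Site E=239, Site L=346, Site K=236, Site H=431. Sum = 239 + 346 + 236 + 431 = 1252.

1252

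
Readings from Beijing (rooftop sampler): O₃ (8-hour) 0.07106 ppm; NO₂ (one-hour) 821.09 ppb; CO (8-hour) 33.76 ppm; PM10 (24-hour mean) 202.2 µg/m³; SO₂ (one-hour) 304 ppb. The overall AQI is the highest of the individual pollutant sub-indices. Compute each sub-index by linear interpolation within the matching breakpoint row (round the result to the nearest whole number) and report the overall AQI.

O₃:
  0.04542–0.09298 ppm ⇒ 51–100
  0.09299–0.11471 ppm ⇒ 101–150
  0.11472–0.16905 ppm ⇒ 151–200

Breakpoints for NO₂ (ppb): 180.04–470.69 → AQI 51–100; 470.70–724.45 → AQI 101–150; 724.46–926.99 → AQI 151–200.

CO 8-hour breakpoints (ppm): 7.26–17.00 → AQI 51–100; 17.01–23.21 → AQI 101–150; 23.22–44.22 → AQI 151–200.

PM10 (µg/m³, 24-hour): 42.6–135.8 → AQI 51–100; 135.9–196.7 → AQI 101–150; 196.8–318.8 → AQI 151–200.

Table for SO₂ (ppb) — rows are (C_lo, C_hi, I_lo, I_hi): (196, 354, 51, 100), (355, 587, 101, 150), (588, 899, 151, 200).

176

O₃ 0.07106: bracket 0.04542–0.09298 → index 51–100; slope 49/0.04756, offset 0.02564.
AQI = 51 + 49/0.04756·0.02564 ≈ 77.42 ⇒ 77.
NO₂ 821.09: bracket 724.46–926.99 → index 151–200; slope 49/202.53, offset 96.63.
AQI = 151 + 49/202.53·96.63 ≈ 174.38 ⇒ 174.
CO: row 23.22–44.22 (AQI 151–200). (200−151)·(33.76−23.22)/(44.22−23.22) + 151 = 49·10.54/21.00 + 151 ≈ 175.59 → 176.
PM10: row 196.8–318.8 (AQI 151–200). (200−151)·(202.2−196.8)/(318.8−196.8) + 151 = 49·5.4/122.0 + 151 ≈ 153.17 → 153.
SO₂: 304 ∈ [196, 354] ↔ index [51, 100].
51 + (304−196)·(100−51)/(354−196) = 51 + 108·49/158 ≈ 84.49, so AQI = 84.
Sub-indices: O₃→77, NO₂→174, CO→176, PM10→153, SO₂→84. Overall AQI = max = 176; dominant pollutant is CO.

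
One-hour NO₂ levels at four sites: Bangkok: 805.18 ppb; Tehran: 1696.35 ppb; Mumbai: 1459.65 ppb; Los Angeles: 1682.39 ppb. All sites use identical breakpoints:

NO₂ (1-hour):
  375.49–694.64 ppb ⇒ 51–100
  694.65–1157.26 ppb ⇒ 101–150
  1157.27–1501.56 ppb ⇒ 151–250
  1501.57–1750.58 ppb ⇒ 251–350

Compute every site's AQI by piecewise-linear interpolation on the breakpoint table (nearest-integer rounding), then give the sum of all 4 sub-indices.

Bangkok: row 694.65–1157.26 (AQI 101–150). (150−101)·(805.18−694.65)/(1157.26−694.65) + 101 = 49·110.53/462.61 + 101 ≈ 112.71 → 113.
Tehran: 1696.35 ∈ [1501.57, 1750.58] ↔ index [251, 350].
251 + (1696.35−1501.57)·(350−251)/(1750.58−1501.57) = 251 + 194.78·99/249.01 ≈ 328.44, so AQI = 328.
Mumbai 1459.65: bracket 1157.27–1501.56 → index 151–250; slope 99/344.29, offset 302.38.
AQI = 151 + 99/344.29·302.38 ≈ 237.95 ⇒ 238.
Los Angeles: row 1501.57–1750.58 (AQI 251–350). (350−251)·(1682.39−1501.57)/(1750.58−1501.57) + 251 = 99·180.82/249.01 + 251 ≈ 322.89 → 323.
AQIs: Bangkok=113, Tehran=328, Mumbai=238, Los Angeles=323. Sum = 113 + 328 + 238 + 323 = 1002.

1002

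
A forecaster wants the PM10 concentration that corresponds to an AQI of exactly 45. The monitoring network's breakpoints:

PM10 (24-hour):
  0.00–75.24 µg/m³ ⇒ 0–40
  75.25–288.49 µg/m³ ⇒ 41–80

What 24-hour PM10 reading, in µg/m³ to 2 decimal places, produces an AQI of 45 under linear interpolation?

97.12

AQI 45 lies in the 41–80 band, which corresponds to 75.25–288.49 µg/m³.
C = 75.25 + (45−41)×(288.49−75.25)/(80−41) = 75.25 + 4×213.24/39 ≈ 97.1208 µg/m³ → 97.12 µg/m³ to 2 dp.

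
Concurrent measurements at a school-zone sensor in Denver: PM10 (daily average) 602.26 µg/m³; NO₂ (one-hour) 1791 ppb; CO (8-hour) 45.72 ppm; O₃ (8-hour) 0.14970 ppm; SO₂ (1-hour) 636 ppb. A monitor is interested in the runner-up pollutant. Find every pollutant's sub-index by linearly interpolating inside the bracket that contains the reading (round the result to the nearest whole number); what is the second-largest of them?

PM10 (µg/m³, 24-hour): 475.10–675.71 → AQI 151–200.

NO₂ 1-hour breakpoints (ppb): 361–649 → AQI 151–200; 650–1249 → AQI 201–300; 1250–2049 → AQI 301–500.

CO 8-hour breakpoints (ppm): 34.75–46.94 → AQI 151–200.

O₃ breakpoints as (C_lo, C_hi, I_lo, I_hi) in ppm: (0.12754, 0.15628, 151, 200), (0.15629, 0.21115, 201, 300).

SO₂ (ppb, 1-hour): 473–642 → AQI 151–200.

198

PM10: 602.26 lies in 475.10–675.71, so I_lo=151, I_hi=200, C_lo=475.10, C_hi=675.71.
(200−151)/(675.71−475.10) × (602.26−475.10) + 151 = 49/200.61 × 127.16 + 151 ≈ 182.06 → 182.
NO₂: 1791 lies in 1250–2049, so I_lo=301, I_hi=500, C_lo=1250, C_hi=2049.
(500−301)/(2049−1250) × (1791−1250) + 301 = 199/799 × 541 + 301 ≈ 435.74 → 436.
CO: 45.72 ∈ [34.75, 46.94] ↔ index [151, 200].
151 + (45.72−34.75)·(200−151)/(46.94−34.75) = 151 + 10.97·49/12.19 ≈ 195.10, so AQI = 195.
O₃ 0.14970: bracket 0.12754–0.15628 → index 151–200; slope 49/0.02874, offset 0.02216.
AQI = 151 + 49/0.02874·0.02216 ≈ 188.78 ⇒ 189.
SO₂: 636 ∈ [473, 642] ↔ index [151, 200].
151 + (636−473)·(200−151)/(642−473) = 151 + 163·49/169 ≈ 198.26, so AQI = 198.
Sub-indices: PM10→182, NO₂→436, CO→195, O₃→189, SO₂→198. Ranked high→low: 436, 198, 195, 189, 182. Second-highest sub-index = 198.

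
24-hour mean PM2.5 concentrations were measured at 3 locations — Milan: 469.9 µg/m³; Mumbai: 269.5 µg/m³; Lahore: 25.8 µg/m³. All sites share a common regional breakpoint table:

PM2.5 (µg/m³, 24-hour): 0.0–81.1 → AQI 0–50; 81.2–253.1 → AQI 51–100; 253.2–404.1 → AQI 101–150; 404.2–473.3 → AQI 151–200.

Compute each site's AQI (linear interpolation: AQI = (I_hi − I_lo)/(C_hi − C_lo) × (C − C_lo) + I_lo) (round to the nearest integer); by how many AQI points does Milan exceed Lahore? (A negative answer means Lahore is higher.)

182

Milan: 469.9 ∈ [404.2, 473.3] ↔ index [151, 200].
151 + (469.9−404.2)·(200−151)/(473.3−404.2) = 151 + 65.7·49/69.1 ≈ 197.59, so AQI = 198.
Mumbai: 269.5 ∈ [253.2, 404.1] ↔ index [101, 150].
101 + (269.5−253.2)·(150−101)/(404.1−253.2) = 101 + 16.3·49/150.9 ≈ 106.29, so AQI = 106.
Lahore: 25.8 lies in 0.0–81.1, so I_lo=0, I_hi=50, C_lo=0.0, C_hi=81.1.
(50−0)/(81.1−0.0) × (25.8−0.0) + 0 = 50/81.1 × 25.8 + 0 ≈ 15.91 → 16.
AQIs: Milan=198, Mumbai=106, Lahore=16. Milan (198) − Lahore (16) = 182.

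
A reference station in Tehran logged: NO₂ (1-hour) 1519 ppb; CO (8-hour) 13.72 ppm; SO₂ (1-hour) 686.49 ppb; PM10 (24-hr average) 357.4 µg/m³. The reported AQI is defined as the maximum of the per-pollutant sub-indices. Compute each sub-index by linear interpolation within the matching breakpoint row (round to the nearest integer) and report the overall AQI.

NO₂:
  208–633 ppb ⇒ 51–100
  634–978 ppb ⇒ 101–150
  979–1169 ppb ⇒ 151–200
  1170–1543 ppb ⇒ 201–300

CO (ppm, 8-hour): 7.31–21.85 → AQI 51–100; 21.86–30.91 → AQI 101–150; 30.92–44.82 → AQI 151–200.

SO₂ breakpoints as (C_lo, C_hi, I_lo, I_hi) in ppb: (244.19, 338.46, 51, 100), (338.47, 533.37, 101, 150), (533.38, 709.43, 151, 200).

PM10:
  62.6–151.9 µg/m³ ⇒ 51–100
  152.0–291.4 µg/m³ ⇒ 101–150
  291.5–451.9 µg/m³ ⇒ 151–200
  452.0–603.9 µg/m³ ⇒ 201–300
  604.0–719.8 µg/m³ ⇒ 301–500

294

NO₂: 1519 lies in 1170–1543, so I_lo=201, I_hi=300, C_lo=1170, C_hi=1543.
(300−201)/(1543−1170) × (1519−1170) + 201 = 99/373 × 349 + 201 ≈ 293.63 → 294.
CO 13.72: bracket 7.31–21.85 → index 51–100; slope 49/14.54, offset 6.41.
AQI = 51 + 49/14.54·6.41 ≈ 72.60 ⇒ 73.
SO₂ 686.49: bracket 533.38–709.43 → index 151–200; slope 49/176.05, offset 153.11.
AQI = 151 + 49/176.05·153.11 ≈ 193.62 ⇒ 194.
PM10: row 291.5–451.9 (AQI 151–200). (200−151)·(357.4−291.5)/(451.9−291.5) + 151 = 49·65.9/160.4 + 151 ≈ 171.13 → 171.
Sub-indices: NO₂→294, CO→73, SO₂→194, PM10→171. Overall AQI = max = 294; dominant pollutant is NO₂.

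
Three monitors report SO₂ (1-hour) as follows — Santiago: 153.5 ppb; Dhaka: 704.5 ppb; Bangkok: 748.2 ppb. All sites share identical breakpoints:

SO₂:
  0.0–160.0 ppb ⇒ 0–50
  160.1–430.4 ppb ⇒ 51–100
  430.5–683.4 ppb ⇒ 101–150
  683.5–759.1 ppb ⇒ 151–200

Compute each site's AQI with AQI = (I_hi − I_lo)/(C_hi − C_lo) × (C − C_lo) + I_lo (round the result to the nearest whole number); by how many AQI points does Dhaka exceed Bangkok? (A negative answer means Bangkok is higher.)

-28

Santiago: 153.5 ∈ [0.0, 160.0] ↔ index [0, 50].
0 + (153.5−0.0)·(50−0)/(160.0−0.0) = 0 + 153.5·50/160.0 ≈ 47.97, so AQI = 48.
Dhaka: 704.5 lies in 683.5–759.1, so I_lo=151, I_hi=200, C_lo=683.5, C_hi=759.1.
(200−151)/(759.1−683.5) × (704.5−683.5) + 151 = 49/75.6 × 21.0 + 151 ≈ 164.61 → 165.
Bangkok: 748.2 lies in 683.5–759.1, so I_lo=151, I_hi=200, C_lo=683.5, C_hi=759.1.
(200−151)/(759.1−683.5) × (748.2−683.5) + 151 = 49/75.6 × 64.7 + 151 ≈ 192.94 → 193.
AQIs: Santiago=48, Dhaka=165, Bangkok=193. Dhaka (165) − Bangkok (193) = -28.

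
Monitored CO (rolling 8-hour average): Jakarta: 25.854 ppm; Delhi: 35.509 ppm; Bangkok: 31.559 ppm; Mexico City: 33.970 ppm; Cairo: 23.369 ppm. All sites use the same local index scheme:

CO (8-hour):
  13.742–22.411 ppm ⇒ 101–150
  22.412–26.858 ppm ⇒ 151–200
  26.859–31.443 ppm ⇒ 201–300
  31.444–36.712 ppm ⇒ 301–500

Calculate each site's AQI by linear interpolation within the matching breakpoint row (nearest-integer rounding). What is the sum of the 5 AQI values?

1507

Jakarta: 25.854 ∈ [22.412, 26.858] ↔ index [151, 200].
151 + (25.854−22.412)·(200−151)/(26.858−22.412) = 151 + 3.442·49/4.446 ≈ 188.93, so AQI = 189.
Delhi: 35.509 lies in 31.444–36.712, so I_lo=301, I_hi=500, C_lo=31.444, C_hi=36.712.
(500−301)/(36.712−31.444) × (35.509−31.444) + 301 = 199/5.268 × 4.065 + 301 ≈ 454.56 → 455.
Bangkok: 31.559 ∈ [31.444, 36.712] ↔ index [301, 500].
301 + (31.559−31.444)·(500−301)/(36.712−31.444) = 301 + 0.115·199/5.268 ≈ 305.34, so AQI = 305.
Mexico City: 33.970 lies in 31.444–36.712, so I_lo=301, I_hi=500, C_lo=31.444, C_hi=36.712.
(500−301)/(36.712−31.444) × (33.970−31.444) + 301 = 199/5.268 × 2.526 + 301 ≈ 396.42 → 396.
Cairo: row 22.412–26.858 (AQI 151–200). (200−151)·(23.369−22.412)/(26.858−22.412) + 151 = 49·0.957/4.446 + 151 ≈ 161.55 → 162.
AQIs: Jakarta=189, Delhi=455, Bangkok=305, Mexico City=396, Cairo=162. Sum = 189 + 455 + 305 + 396 + 162 = 1507.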